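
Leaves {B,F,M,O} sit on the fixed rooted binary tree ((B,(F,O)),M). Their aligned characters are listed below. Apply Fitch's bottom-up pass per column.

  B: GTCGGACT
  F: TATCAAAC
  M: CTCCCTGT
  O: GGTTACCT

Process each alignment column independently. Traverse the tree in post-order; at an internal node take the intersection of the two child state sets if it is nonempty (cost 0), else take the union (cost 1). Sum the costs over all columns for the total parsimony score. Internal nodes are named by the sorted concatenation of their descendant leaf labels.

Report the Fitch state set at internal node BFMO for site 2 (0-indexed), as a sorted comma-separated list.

[col 0] FO: children F:{T}, O:{G} ∪→ {G,T}; cost 1
[col 0] BFO: children B:{G}, FO:{G,T} ∩→ {G}; cost 0
[col 0] BFMO: children BFO:{G}, M:{C} ∪→ {C,G}; cost 1
[col 1] FO: children F:{A}, O:{G} ∪→ {A,G}; cost 1
[col 1] BFO: children B:{T}, FO:{A,G} ∪→ {A,G,T}; cost 1
[col 1] BFMO: children BFO:{A,G,T}, M:{T} ∩→ {T}; cost 0
[col 2] FO: children F:{T}, O:{T} ∩→ {T}; cost 0
[col 2] BFO: children B:{C}, FO:{T} ∪→ {C,T}; cost 1
[col 2] BFMO: children BFO:{C,T}, M:{C} ∩→ {C}; cost 0
[col 3] FO: children F:{C}, O:{T} ∪→ {C,T}; cost 1
[col 3] BFO: children B:{G}, FO:{C,T} ∪→ {C,G,T}; cost 1
[col 3] BFMO: children BFO:{C,G,T}, M:{C} ∩→ {C}; cost 0
[col 4] FO: children F:{A}, O:{A} ∩→ {A}; cost 0
[col 4] BFO: children B:{G}, FO:{A} ∪→ {A,G}; cost 1
[col 4] BFMO: children BFO:{A,G}, M:{C} ∪→ {A,C,G}; cost 1
[col 5] FO: children F:{A}, O:{C} ∪→ {A,C}; cost 1
[col 5] BFO: children B:{A}, FO:{A,C} ∩→ {A}; cost 0
[col 5] BFMO: children BFO:{A}, M:{T} ∪→ {A,T}; cost 1
[col 6] FO: children F:{A}, O:{C} ∪→ {A,C}; cost 1
[col 6] BFO: children B:{C}, FO:{A,C} ∩→ {C}; cost 0
[col 6] BFMO: children BFO:{C}, M:{G} ∪→ {C,G}; cost 1
[col 7] FO: children F:{C}, O:{T} ∪→ {C,T}; cost 1
[col 7] BFO: children B:{T}, FO:{C,T} ∩→ {T}; cost 0
[col 7] BFMO: children BFO:{T}, M:{T} ∩→ {T}; cost 0
per-site changes: [2, 2, 1, 2, 2, 2, 2, 1]; total = 14

C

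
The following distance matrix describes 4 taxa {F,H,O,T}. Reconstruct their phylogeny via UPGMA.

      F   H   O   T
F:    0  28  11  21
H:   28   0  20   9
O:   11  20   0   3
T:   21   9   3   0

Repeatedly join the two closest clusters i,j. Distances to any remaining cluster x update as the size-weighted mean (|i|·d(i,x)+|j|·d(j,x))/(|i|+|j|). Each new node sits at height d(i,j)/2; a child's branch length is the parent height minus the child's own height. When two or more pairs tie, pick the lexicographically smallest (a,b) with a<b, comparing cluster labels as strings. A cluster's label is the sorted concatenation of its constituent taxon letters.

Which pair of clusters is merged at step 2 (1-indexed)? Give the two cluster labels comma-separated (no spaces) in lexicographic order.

H,OT

1. join O+T (d=3) ⇒ OT; edges |O|=3/2, |T|=3/2
  updated: d(F,OT)=16, d(H,OT)=29/2
2. join H+OT (d=29/2) ⇒ HOT; edges |H|=29/4, |OT|=23/4
  updated: d(F,HOT)=20
3. join F+HOT (d=20) ⇒ FHOT; edges |F|=10, |HOT|=11/4
final tree: (F:10,(H:29/4,(O:3/2,T:3/2):23/4):11/4)
total length: 115/4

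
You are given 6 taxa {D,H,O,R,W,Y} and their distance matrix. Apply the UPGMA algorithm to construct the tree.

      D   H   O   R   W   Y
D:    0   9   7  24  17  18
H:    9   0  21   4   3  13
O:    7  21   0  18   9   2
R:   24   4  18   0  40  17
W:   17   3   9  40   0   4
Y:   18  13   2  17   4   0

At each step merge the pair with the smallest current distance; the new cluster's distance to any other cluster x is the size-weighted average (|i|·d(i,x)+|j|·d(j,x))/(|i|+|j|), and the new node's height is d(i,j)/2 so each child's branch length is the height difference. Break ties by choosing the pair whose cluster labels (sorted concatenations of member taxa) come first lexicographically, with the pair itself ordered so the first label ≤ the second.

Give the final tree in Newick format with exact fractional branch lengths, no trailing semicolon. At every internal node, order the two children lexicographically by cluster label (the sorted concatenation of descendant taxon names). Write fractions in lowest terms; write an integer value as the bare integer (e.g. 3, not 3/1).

((D:51/8,((H:3/2,W:3/2):35/8,(O:1,Y:1):39/8):1/2):157/40,R:103/10)

step 1: merge (O,Y) at d=2; branch lengths O→1, Y→1; new cluster OY
  updated: d(D,OY)=25/2, d(H,OY)=17, d(OY,R)=35/2, d(OY,W)=13/2
step 2: merge (H,W) at d=3; branch lengths H→3/2, W→3/2; new cluster HW
  updated: d(D,HW)=13, d(HW,OY)=47/4, d(HW,R)=22
step 3: merge (HW,OY) at d=47/4; branch lengths HW→35/8, OY→39/8; new cluster HOWY
  updated: d(D,HOWY)=51/4, d(HOWY,R)=79/4
step 4: merge (D,HOWY) at d=51/4; branch lengths D→51/8, HOWY→1/2; new cluster DHOWY
  updated: d(DHOWY,R)=103/5
step 5: merge (DHOWY,R) at d=103/5; branch lengths DHOWY→157/40, R→103/10; new cluster DHORWY
final tree: ((D:51/8,((H:3/2,W:3/2):35/8,(O:1,Y:1):39/8):1/2):157/40,R:103/10)
total length: 707/20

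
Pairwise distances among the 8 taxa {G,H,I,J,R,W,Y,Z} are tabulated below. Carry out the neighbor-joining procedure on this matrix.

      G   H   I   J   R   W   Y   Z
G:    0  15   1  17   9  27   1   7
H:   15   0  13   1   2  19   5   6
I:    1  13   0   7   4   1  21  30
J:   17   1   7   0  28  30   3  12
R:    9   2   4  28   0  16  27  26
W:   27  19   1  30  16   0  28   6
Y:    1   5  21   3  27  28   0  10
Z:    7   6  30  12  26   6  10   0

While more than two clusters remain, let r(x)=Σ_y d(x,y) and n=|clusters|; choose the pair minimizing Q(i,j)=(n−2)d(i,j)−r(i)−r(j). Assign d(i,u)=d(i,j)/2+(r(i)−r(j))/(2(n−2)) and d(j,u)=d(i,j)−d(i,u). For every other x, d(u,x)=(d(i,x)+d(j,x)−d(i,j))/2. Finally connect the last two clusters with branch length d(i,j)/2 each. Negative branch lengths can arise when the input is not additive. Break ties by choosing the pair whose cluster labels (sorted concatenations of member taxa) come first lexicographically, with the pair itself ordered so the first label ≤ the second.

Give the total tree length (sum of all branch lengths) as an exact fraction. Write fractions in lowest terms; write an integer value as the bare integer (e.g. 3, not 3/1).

step 1: merge (I,W) at d=1, Q=-198; branch lengths I→-11/3, W→14/3; new cluster IW
  updated: d(G,IW)=27/2, d(H,IW)=31/2, d(IW,J)=18, d(IW,R)=19/2, d(IW,Y)=24, d(IW,Z)=35/2
step 2: merge (IW,R) at d=19/2, Q=-152; branch lengths IW→22/5, R→51/10; new cluster IRW
  updated: d(G,IRW)=13/2, d(H,IRW)=4, d(IRW,J)=73/4, d(IRW,Y)=83/4, d(IRW,Z)=17
step 3: merge (G,IRW) at d=13/2, Q=-87; branch lengths G→3/4, IRW→23/4; new cluster GIRW
  updated: d(GIRW,H)=25/4, d(GIRW,J)=115/8, d(GIRW,Y)=61/8, d(GIRW,Z)=35/4
step 4: merge (GIRW,Z) at d=35/4, Q=-95/2; branch lengths GIRW→53/12, Z→13/3; new cluster GIRWZ
  updated: d(GIRWZ,H)=7/4, d(GIRWZ,J)=141/16, d(GIRWZ,Y)=71/16
step 5: merge (GIRWZ,H) at d=7/4, Q=-77/4; branch lengths GIRWZ→43/16, H→-15/16; new cluster GHIRWZ
  updated: d(GHIRWZ,J)=129/32, d(GHIRWZ,Y)=123/32
step 6: merge (GHIRWZ,J) at d=129/32, Q=-87/8; branch lengths GHIRWZ→39/16, J→51/32; new cluster GHIJRWZ
  updated: d(GHIJRWZ,Y)=45/32
step 7: merge (GHIJRWZ,Y) at d=45/32; branch lengths GHIJRWZ→45/64, Y→45/64; new cluster GHIJRWYZ
final tree: (((((G:3/4,((I:-11/3,W:14/3):22/5,R:51/10):23/4):53/12,Z:13/3):43/16,H:-15/16):39/16,J:51/32):45/64,Y:45/64)
total length: 527/16

527/16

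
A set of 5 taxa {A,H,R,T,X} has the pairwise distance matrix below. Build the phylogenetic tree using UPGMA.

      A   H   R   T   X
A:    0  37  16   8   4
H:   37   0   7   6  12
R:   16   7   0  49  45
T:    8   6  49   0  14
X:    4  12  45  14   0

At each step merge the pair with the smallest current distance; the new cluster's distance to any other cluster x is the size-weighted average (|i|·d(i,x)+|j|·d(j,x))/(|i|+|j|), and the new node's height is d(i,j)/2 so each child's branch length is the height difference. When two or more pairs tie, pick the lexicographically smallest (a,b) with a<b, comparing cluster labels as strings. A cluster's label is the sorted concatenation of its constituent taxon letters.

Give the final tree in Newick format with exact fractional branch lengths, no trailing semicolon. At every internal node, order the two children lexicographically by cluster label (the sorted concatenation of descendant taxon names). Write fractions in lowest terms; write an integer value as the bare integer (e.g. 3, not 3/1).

iteration 1: select A,X (d=4); attach at lengths (2, 2); label the merged cluster AX
  updated: d(AX,H)=49/2, d(AX,R)=61/2, d(AX,T)=11
iteration 2: select H,T (d=6); attach at lengths (3, 3); label the merged cluster HT
  updated: d(AX,HT)=71/4, d(HT,R)=28
iteration 3: select AX,HT (d=71/4); attach at lengths (55/8, 47/8); label the merged cluster AHTX
  updated: d(AHTX,R)=117/4
iteration 4: select AHTX,R (d=117/4); attach at lengths (23/4, 117/8); label the merged cluster AHRTX
final tree: (((A:2,X:2):55/8,(H:3,T:3):47/8):23/4,R:117/8)
total length: 345/8

(((A:2,X:2):55/8,(H:3,T:3):47/8):23/4,R:117/8)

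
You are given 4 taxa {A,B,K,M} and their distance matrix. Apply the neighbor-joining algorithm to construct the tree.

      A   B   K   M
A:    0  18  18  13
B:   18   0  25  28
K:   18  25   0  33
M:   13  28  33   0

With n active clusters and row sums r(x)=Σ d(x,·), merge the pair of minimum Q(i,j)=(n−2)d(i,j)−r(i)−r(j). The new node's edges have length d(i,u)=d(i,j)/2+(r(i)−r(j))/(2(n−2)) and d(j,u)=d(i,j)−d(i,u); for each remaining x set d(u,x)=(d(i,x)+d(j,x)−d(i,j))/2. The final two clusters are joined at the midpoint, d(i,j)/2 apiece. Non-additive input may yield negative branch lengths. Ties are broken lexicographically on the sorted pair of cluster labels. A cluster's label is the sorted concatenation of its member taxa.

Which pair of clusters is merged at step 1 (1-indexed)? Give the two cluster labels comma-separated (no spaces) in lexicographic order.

step 1: merge (A,M) at d=13, Q=-97; branch lengths A→1/4, M→51/4; new cluster AM
  updated: d(AM,B)=33/2, d(AM,K)=19
step 2: merge (AM,B) at d=33/2, Q=-121/2; branch lengths AM→21/4, B→45/4; new cluster ABM
  updated: d(ABM,K)=55/4
step 3: merge (ABM,K) at d=55/4; branch lengths ABM→55/8, K→55/8; new cluster ABKM
final tree: (((A:1/4,M:51/4):21/4,B:45/4):55/8,K:55/8)
total length: 173/4

A,M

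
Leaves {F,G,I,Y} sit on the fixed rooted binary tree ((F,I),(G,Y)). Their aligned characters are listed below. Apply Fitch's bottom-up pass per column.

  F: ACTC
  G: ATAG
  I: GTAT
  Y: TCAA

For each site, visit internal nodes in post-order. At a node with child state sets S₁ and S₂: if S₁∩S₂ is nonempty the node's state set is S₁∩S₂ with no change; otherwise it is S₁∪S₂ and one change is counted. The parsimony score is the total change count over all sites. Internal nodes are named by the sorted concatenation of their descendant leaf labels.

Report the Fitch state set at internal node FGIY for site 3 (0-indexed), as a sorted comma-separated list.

A,C,G,T

FI@0: {A} ∪ {G} = {A,G} (union, +1)
GY@0: {A} ∪ {T} = {A,T} (union, +1)
FGIY@0: {A,G} ∩ {A,T} = {A} (intersection, +0)
FI@1: {C} ∪ {T} = {C,T} (union, +1)
GY@1: {T} ∪ {C} = {C,T} (union, +1)
FGIY@1: {C,T} ∩ {C,T} = {C,T} (intersection, +0)
FI@2: {T} ∪ {A} = {A,T} (union, +1)
GY@2: {A} ∩ {A} = {A} (intersection, +0)
FGIY@2: {A,T} ∩ {A} = {A} (intersection, +0)
FI@3: {C} ∪ {T} = {C,T} (union, +1)
GY@3: {G} ∪ {A} = {A,G} (union, +1)
FGIY@3: {C,T} ∪ {A,G} = {A,C,G,T} (union, +1)
per-site changes: [2, 2, 1, 3]; total = 8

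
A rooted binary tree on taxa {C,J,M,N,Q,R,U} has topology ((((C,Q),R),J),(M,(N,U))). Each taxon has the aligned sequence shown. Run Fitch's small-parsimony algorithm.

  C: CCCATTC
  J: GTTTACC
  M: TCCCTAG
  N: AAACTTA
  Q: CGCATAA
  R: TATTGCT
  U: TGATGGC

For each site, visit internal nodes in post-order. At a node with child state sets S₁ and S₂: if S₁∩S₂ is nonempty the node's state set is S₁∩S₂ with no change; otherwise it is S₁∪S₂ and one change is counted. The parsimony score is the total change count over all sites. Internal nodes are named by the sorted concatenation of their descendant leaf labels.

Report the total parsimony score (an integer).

26

[col 0] CQ: children C:{C}, Q:{C} ∩→ {C}; cost 0
[col 0] CQR: children CQ:{C}, R:{T} ∪→ {C,T}; cost 1
[col 0] CJQR: children CQR:{C,T}, J:{G} ∪→ {C,G,T}; cost 1
[col 0] NU: children N:{A}, U:{T} ∪→ {A,T}; cost 1
[col 0] MNU: children M:{T}, NU:{A,T} ∩→ {T}; cost 0
[col 0] CJMNQRU: children CJQR:{C,G,T}, MNU:{T} ∩→ {T}; cost 0
[col 1] CQ: children C:{C}, Q:{G} ∪→ {C,G}; cost 1
[col 1] CQR: children CQ:{C,G}, R:{A} ∪→ {A,C,G}; cost 1
[col 1] CJQR: children CQR:{A,C,G}, J:{T} ∪→ {A,C,G,T}; cost 1
[col 1] NU: children N:{A}, U:{G} ∪→ {A,G}; cost 1
[col 1] MNU: children M:{C}, NU:{A,G} ∪→ {A,C,G}; cost 1
[col 1] CJMNQRU: children CJQR:{A,C,G,T}, MNU:{A,C,G} ∩→ {A,C,G}; cost 0
[col 2] CQ: children C:{C}, Q:{C} ∩→ {C}; cost 0
[col 2] CQR: children CQ:{C}, R:{T} ∪→ {C,T}; cost 1
[col 2] CJQR: children CQR:{C,T}, J:{T} ∩→ {T}; cost 0
[col 2] NU: children N:{A}, U:{A} ∩→ {A}; cost 0
[col 2] MNU: children M:{C}, NU:{A} ∪→ {A,C}; cost 1
[col 2] CJMNQRU: children CJQR:{T}, MNU:{A,C} ∪→ {A,C,T}; cost 1
[col 3] CQ: children C:{A}, Q:{A} ∩→ {A}; cost 0
[col 3] CQR: children CQ:{A}, R:{T} ∪→ {A,T}; cost 1
[col 3] CJQR: children CQR:{A,T}, J:{T} ∩→ {T}; cost 0
[col 3] NU: children N:{C}, U:{T} ∪→ {C,T}; cost 1
[col 3] MNU: children M:{C}, NU:{C,T} ∩→ {C}; cost 0
[col 3] CJMNQRU: children CJQR:{T}, MNU:{C} ∪→ {C,T}; cost 1
[col 4] CQ: children C:{T}, Q:{T} ∩→ {T}; cost 0
[col 4] CQR: children CQ:{T}, R:{G} ∪→ {G,T}; cost 1
[col 4] CJQR: children CQR:{G,T}, J:{A} ∪→ {A,G,T}; cost 1
[col 4] NU: children N:{T}, U:{G} ∪→ {G,T}; cost 1
[col 4] MNU: children M:{T}, NU:{G,T} ∩→ {T}; cost 0
[col 4] CJMNQRU: children CJQR:{A,G,T}, MNU:{T} ∩→ {T}; cost 0
[col 5] CQ: children C:{T}, Q:{A} ∪→ {A,T}; cost 1
[col 5] CQR: children CQ:{A,T}, R:{C} ∪→ {A,C,T}; cost 1
[col 5] CJQR: children CQR:{A,C,T}, J:{C} ∩→ {C}; cost 0
[col 5] NU: children N:{T}, U:{G} ∪→ {G,T}; cost 1
[col 5] MNU: children M:{A}, NU:{G,T} ∪→ {A,G,T}; cost 1
[col 5] CJMNQRU: children CJQR:{C}, MNU:{A,G,T} ∪→ {A,C,G,T}; cost 1
[col 6] CQ: children C:{C}, Q:{A} ∪→ {A,C}; cost 1
[col 6] CQR: children CQ:{A,C}, R:{T} ∪→ {A,C,T}; cost 1
[col 6] CJQR: children CQR:{A,C,T}, J:{C} ∩→ {C}; cost 0
[col 6] NU: children N:{A}, U:{C} ∪→ {A,C}; cost 1
[col 6] MNU: children M:{G}, NU:{A,C} ∪→ {A,C,G}; cost 1
[col 6] CJMNQRU: children CJQR:{C}, MNU:{A,C,G} ∩→ {C}; cost 0
per-site changes: [3, 5, 3, 3, 3, 5, 4]; total = 26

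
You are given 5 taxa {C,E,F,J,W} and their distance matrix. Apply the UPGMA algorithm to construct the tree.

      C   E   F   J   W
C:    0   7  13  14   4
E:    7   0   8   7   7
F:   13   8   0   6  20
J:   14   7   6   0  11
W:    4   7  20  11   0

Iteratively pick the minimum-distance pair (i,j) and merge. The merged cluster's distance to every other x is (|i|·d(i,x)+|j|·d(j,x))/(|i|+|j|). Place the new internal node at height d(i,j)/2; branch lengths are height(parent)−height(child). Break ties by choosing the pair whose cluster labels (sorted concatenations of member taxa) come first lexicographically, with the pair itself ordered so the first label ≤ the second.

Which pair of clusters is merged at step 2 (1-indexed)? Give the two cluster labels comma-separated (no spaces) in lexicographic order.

F,J

1. join C+W (d=4) ⇒ CW; edges |C|=2, |W|=2
  updated: d(CW,E)=7, d(CW,F)=33/2, d(CW,J)=25/2
2. join F+J (d=6) ⇒ FJ; edges |F|=3, |J|=3
  updated: d(CW,FJ)=29/2, d(E,FJ)=15/2
3. join CW+E (d=7) ⇒ CEW; edges |CW|=3/2, |E|=7/2
  updated: d(CEW,FJ)=73/6
4. join CEW+FJ (d=73/6) ⇒ CEFJW; edges |CEW|=31/12, |FJ|=37/12
final tree: (((C:2,W:2):3/2,E:7/2):31/12,(F:3,J:3):37/12)
total length: 62/3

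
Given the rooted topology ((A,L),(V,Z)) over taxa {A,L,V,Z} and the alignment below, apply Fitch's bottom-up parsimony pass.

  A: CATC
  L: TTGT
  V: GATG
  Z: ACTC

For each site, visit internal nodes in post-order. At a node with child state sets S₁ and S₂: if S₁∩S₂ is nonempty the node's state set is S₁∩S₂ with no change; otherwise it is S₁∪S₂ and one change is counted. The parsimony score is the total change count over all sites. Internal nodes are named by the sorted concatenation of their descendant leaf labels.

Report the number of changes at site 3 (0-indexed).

AL@0: {C} ∪ {T} = {C,T} (union, +1)
VZ@0: {G} ∪ {A} = {A,G} (union, +1)
ALVZ@0: {C,T} ∪ {A,G} = {A,C,G,T} (union, +1)
AL@1: {A} ∪ {T} = {A,T} (union, +1)
VZ@1: {A} ∪ {C} = {A,C} (union, +1)
ALVZ@1: {A,T} ∩ {A,C} = {A} (intersection, +0)
AL@2: {T} ∪ {G} = {G,T} (union, +1)
VZ@2: {T} ∩ {T} = {T} (intersection, +0)
ALVZ@2: {G,T} ∩ {T} = {T} (intersection, +0)
AL@3: {C} ∪ {T} = {C,T} (union, +1)
VZ@3: {G} ∪ {C} = {C,G} (union, +1)
ALVZ@3: {C,T} ∩ {C,G} = {C} (intersection, +0)
per-site changes: [3, 2, 1, 2]; total = 8

2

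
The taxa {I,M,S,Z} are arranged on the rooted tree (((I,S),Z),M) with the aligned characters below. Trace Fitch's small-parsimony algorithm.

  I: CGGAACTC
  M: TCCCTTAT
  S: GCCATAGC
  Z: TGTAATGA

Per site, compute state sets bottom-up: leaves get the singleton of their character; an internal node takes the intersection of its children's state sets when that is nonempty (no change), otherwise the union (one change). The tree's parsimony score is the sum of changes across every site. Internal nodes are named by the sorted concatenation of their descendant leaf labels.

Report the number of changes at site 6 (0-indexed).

[col 0] IS: children I:{C}, S:{G} ∪→ {C,G}; cost 1
[col 0] ISZ: children IS:{C,G}, Z:{T} ∪→ {C,G,T}; cost 1
[col 0] IMSZ: children ISZ:{C,G,T}, M:{T} ∩→ {T}; cost 0
[col 1] IS: children I:{G}, S:{C} ∪→ {C,G}; cost 1
[col 1] ISZ: children IS:{C,G}, Z:{G} ∩→ {G}; cost 0
[col 1] IMSZ: children ISZ:{G}, M:{C} ∪→ {C,G}; cost 1
[col 2] IS: children I:{G}, S:{C} ∪→ {C,G}; cost 1
[col 2] ISZ: children IS:{C,G}, Z:{T} ∪→ {C,G,T}; cost 1
[col 2] IMSZ: children ISZ:{C,G,T}, M:{C} ∩→ {C}; cost 0
[col 3] IS: children I:{A}, S:{A} ∩→ {A}; cost 0
[col 3] ISZ: children IS:{A}, Z:{A} ∩→ {A}; cost 0
[col 3] IMSZ: children ISZ:{A}, M:{C} ∪→ {A,C}; cost 1
[col 4] IS: children I:{A}, S:{T} ∪→ {A,T}; cost 1
[col 4] ISZ: children IS:{A,T}, Z:{A} ∩→ {A}; cost 0
[col 4] IMSZ: children ISZ:{A}, M:{T} ∪→ {A,T}; cost 1
[col 5] IS: children I:{C}, S:{A} ∪→ {A,C}; cost 1
[col 5] ISZ: children IS:{A,C}, Z:{T} ∪→ {A,C,T}; cost 1
[col 5] IMSZ: children ISZ:{A,C,T}, M:{T} ∩→ {T}; cost 0
[col 6] IS: children I:{T}, S:{G} ∪→ {G,T}; cost 1
[col 6] ISZ: children IS:{G,T}, Z:{G} ∩→ {G}; cost 0
[col 6] IMSZ: children ISZ:{G}, M:{A} ∪→ {A,G}; cost 1
[col 7] IS: children I:{C}, S:{C} ∩→ {C}; cost 0
[col 7] ISZ: children IS:{C}, Z:{A} ∪→ {A,C}; cost 1
[col 7] IMSZ: children ISZ:{A,C}, M:{T} ∪→ {A,C,T}; cost 1
per-site changes: [2, 2, 2, 1, 2, 2, 2, 2]; total = 15

2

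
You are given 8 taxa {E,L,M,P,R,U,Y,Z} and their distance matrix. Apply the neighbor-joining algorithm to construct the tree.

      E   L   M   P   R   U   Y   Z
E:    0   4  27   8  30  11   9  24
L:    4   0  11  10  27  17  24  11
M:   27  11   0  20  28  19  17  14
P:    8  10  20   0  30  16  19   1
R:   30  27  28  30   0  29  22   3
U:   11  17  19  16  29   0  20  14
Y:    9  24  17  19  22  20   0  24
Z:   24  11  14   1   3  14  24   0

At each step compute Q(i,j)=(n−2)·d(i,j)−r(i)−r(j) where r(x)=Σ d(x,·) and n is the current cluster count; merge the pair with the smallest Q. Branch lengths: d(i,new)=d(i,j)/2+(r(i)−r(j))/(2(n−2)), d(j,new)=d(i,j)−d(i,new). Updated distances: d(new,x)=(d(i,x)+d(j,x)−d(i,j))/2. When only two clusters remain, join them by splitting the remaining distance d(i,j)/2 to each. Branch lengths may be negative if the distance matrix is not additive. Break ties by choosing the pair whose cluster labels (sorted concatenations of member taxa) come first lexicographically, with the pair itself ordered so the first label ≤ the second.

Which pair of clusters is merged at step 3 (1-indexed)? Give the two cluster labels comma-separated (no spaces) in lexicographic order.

1. join R+Z (d=3, Q=-242) ⇒ RZ; edges |R|=8, |Z|=-5
  updated: d(E,RZ)=51/2, d(L,RZ)=35/2, d(M,RZ)=39/2, d(P,RZ)=14, d(RZ,U)=20, d(RZ,Y)=43/2
2. join E+Y (d=9, Q=-150) ⇒ EY; edges |E|=19/10, |Y|=71/10
  updated: d(EY,L)=19/2, d(EY,M)=35/2, d(EY,P)=9, d(EY,RZ)=19, d(EY,U)=11
3. join L+M (d=11, Q=-108) ⇒ LM; edges |L|=11/4, |M|=33/4
  updated: d(EY,LM)=8, d(LM,P)=19/2, d(LM,RZ)=13, d(LM,U)=25/2
4. join EY+U (d=11, Q=-147/2) ⇒ EUY; edges |EY|=41/12, |U|=91/12
  updated: d(EUY,LM)=19/4, d(EUY,P)=7, d(EUY,RZ)=14
5. join EUY+LM (d=19/4, Q=-87/2) ⇒ ELMUY; edges |EUY|=2, |LM|=11/4
  updated: d(ELMUY,P)=47/8, d(ELMUY,RZ)=89/8
6. join ELMUY+P (d=47/8, Q=-31) ⇒ ELMPUY; edges |ELMUY|=3/2, |P|=35/8
  updated: d(ELMPUY,RZ)=77/8
7. join ELMPUY+RZ (d=77/8) ⇒ ELMPRUYZ; edges |ELMPUY|=77/16, |RZ|=77/16
final tree: (((((E:19/10,Y:71/10):41/12,U:91/12):2,(L:11/4,M:33/4):11/4):3/2,P:35/8):77/16,(R:8,Z:-5):77/16)
total length: 217/4

L,M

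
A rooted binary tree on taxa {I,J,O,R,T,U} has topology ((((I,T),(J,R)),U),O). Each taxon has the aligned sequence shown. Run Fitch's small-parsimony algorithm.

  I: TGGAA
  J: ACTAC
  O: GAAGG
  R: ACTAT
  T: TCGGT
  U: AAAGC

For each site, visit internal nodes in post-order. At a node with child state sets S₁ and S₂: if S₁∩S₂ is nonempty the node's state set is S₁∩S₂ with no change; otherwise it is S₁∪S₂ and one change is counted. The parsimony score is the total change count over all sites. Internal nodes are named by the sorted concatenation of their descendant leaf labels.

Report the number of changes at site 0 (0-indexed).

IT@0: {T} ∩ {T} = {T} (intersection, +0)
JR@0: {A} ∩ {A} = {A} (intersection, +0)
IJRT@0: {T} ∪ {A} = {A,T} (union, +1)
IJRTU@0: {A,T} ∩ {A} = {A} (intersection, +0)
IJORTU@0: {A} ∪ {G} = {A,G} (union, +1)
IT@1: {G} ∪ {C} = {C,G} (union, +1)
JR@1: {C} ∩ {C} = {C} (intersection, +0)
IJRT@1: {C,G} ∩ {C} = {C} (intersection, +0)
IJRTU@1: {C} ∪ {A} = {A,C} (union, +1)
IJORTU@1: {A,C} ∩ {A} = {A} (intersection, +0)
IT@2: {G} ∩ {G} = {G} (intersection, +0)
JR@2: {T} ∩ {T} = {T} (intersection, +0)
IJRT@2: {G} ∪ {T} = {G,T} (union, +1)
IJRTU@2: {G,T} ∪ {A} = {A,G,T} (union, +1)
IJORTU@2: {A,G,T} ∩ {A} = {A} (intersection, +0)
IT@3: {A} ∪ {G} = {A,G} (union, +1)
JR@3: {A} ∩ {A} = {A} (intersection, +0)
IJRT@3: {A,G} ∩ {A} = {A} (intersection, +0)
IJRTU@3: {A} ∪ {G} = {A,G} (union, +1)
IJORTU@3: {A,G} ∩ {G} = {G} (intersection, +0)
IT@4: {A} ∪ {T} = {A,T} (union, +1)
JR@4: {C} ∪ {T} = {C,T} (union, +1)
IJRT@4: {A,T} ∩ {C,T} = {T} (intersection, +0)
IJRTU@4: {T} ∪ {C} = {C,T} (union, +1)
IJORTU@4: {C,T} ∪ {G} = {C,G,T} (union, +1)
per-site changes: [2, 2, 2, 2, 4]; total = 12

2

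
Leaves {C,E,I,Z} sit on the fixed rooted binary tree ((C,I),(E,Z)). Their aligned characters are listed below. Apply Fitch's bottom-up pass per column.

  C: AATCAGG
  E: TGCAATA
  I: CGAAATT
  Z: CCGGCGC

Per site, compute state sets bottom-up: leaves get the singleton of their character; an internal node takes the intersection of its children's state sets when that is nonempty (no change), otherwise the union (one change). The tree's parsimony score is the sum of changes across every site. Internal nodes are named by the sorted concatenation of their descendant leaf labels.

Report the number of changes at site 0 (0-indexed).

[col 0] CI: children C:{A}, I:{C} ∪→ {A,C}; cost 1
[col 0] EZ: children E:{T}, Z:{C} ∪→ {C,T}; cost 1
[col 0] CEIZ: children CI:{A,C}, EZ:{C,T} ∩→ {C}; cost 0
[col 1] CI: children C:{A}, I:{G} ∪→ {A,G}; cost 1
[col 1] EZ: children E:{G}, Z:{C} ∪→ {C,G}; cost 1
[col 1] CEIZ: children CI:{A,G}, EZ:{C,G} ∩→ {G}; cost 0
[col 2] CI: children C:{T}, I:{A} ∪→ {A,T}; cost 1
[col 2] EZ: children E:{C}, Z:{G} ∪→ {C,G}; cost 1
[col 2] CEIZ: children CI:{A,T}, EZ:{C,G} ∪→ {A,C,G,T}; cost 1
[col 3] CI: children C:{C}, I:{A} ∪→ {A,C}; cost 1
[col 3] EZ: children E:{A}, Z:{G} ∪→ {A,G}; cost 1
[col 3] CEIZ: children CI:{A,C}, EZ:{A,G} ∩→ {A}; cost 0
[col 4] CI: children C:{A}, I:{A} ∩→ {A}; cost 0
[col 4] EZ: children E:{A}, Z:{C} ∪→ {A,C}; cost 1
[col 4] CEIZ: children CI:{A}, EZ:{A,C} ∩→ {A}; cost 0
[col 5] CI: children C:{G}, I:{T} ∪→ {G,T}; cost 1
[col 5] EZ: children E:{T}, Z:{G} ∪→ {G,T}; cost 1
[col 5] CEIZ: children CI:{G,T}, EZ:{G,T} ∩→ {G,T}; cost 0
[col 6] CI: children C:{G}, I:{T} ∪→ {G,T}; cost 1
[col 6] EZ: children E:{A}, Z:{C} ∪→ {A,C}; cost 1
[col 6] CEIZ: children CI:{G,T}, EZ:{A,C} ∪→ {A,C,G,T}; cost 1
per-site changes: [2, 2, 3, 2, 1, 2, 3]; total = 15

2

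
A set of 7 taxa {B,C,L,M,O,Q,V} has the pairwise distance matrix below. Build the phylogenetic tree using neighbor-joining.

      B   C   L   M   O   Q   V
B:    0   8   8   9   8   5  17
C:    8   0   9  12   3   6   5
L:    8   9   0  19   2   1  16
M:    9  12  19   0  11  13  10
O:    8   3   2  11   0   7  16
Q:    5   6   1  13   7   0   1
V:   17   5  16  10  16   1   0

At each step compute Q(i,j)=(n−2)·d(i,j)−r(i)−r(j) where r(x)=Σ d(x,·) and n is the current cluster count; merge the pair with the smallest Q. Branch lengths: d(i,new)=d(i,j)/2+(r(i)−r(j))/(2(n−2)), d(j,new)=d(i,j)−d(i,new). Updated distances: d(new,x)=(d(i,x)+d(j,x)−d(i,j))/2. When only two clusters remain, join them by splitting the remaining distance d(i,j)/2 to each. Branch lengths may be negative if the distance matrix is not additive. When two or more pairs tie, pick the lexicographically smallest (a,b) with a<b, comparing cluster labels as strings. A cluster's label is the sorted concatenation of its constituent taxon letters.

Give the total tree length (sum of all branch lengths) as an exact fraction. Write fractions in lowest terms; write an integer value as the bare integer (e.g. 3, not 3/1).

iteration 1: select Q,V (d=1, Q=-93); attach at lengths (-27/10, 37/10); label the merged cluster QV
  updated: d(B,QV)=21/2, d(C,QV)=5, d(L,QV)=8, d(M,QV)=11, d(O,QV)=11
iteration 2: select L,O (d=2, Q=-73); attach at lengths (19/8, -3/8); label the merged cluster LO
  updated: d(B,LO)=7, d(C,LO)=5, d(LO,M)=14, d(LO,QV)=17/2
iteration 3: select B,M (d=9, Q=-107/2); attach at lengths (31/12, 77/12); label the merged cluster BM
  updated: d(BM,C)=11/2, d(BM,LO)=6, d(BM,QV)=25/4
iteration 4: select BM,LO (d=6, Q=-101/4); attach at lengths (41/16, 55/16); label the merged cluster BLMO
  updated: d(BLMO,C)=9/4, d(BLMO,QV)=35/8
iteration 5: select BLMO,C (d=9/4, Q=-93/8); attach at lengths (13/16, 23/16); label the merged cluster BCLMO
  updated: d(BCLMO,QV)=57/16
iteration 6: select BCLMO,QV (d=57/16); attach at lengths (57/32, 57/32); label the merged cluster BCLMOQV
final tree: ((((B:31/12,M:77/12):41/16,(L:19/8,O:-3/8):55/16):13/16,C:23/16):57/32,(Q:-27/10,V:37/10):57/32)
total length: 381/16

381/16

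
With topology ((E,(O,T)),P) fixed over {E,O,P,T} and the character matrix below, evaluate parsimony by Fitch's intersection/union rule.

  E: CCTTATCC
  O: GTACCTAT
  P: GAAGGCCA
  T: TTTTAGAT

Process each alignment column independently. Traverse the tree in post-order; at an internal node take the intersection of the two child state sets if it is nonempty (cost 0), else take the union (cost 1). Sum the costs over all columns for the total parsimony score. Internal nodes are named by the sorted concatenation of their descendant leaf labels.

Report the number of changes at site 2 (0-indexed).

2

OT@0: {G} ∪ {T} = {G,T} (union, +1)
EOT@0: {C} ∪ {G,T} = {C,G,T} (union, +1)
EOPT@0: {C,G,T} ∩ {G} = {G} (intersection, +0)
OT@1: {T} ∩ {T} = {T} (intersection, +0)
EOT@1: {C} ∪ {T} = {C,T} (union, +1)
EOPT@1: {C,T} ∪ {A} = {A,C,T} (union, +1)
OT@2: {A} ∪ {T} = {A,T} (union, +1)
EOT@2: {T} ∩ {A,T} = {T} (intersection, +0)
EOPT@2: {T} ∪ {A} = {A,T} (union, +1)
OT@3: {C} ∪ {T} = {C,T} (union, +1)
EOT@3: {T} ∩ {C,T} = {T} (intersection, +0)
EOPT@3: {T} ∪ {G} = {G,T} (union, +1)
OT@4: {C} ∪ {A} = {A,C} (union, +1)
EOT@4: {A} ∩ {A,C} = {A} (intersection, +0)
EOPT@4: {A} ∪ {G} = {A,G} (union, +1)
OT@5: {T} ∪ {G} = {G,T} (union, +1)
EOT@5: {T} ∩ {G,T} = {T} (intersection, +0)
EOPT@5: {T} ∪ {C} = {C,T} (union, +1)
OT@6: {A} ∩ {A} = {A} (intersection, +0)
EOT@6: {C} ∪ {A} = {A,C} (union, +1)
EOPT@6: {A,C} ∩ {C} = {C} (intersection, +0)
OT@7: {T} ∩ {T} = {T} (intersection, +0)
EOT@7: {C} ∪ {T} = {C,T} (union, +1)
EOPT@7: {C,T} ∪ {A} = {A,C,T} (union, +1)
per-site changes: [2, 2, 2, 2, 2, 2, 1, 2]; total = 15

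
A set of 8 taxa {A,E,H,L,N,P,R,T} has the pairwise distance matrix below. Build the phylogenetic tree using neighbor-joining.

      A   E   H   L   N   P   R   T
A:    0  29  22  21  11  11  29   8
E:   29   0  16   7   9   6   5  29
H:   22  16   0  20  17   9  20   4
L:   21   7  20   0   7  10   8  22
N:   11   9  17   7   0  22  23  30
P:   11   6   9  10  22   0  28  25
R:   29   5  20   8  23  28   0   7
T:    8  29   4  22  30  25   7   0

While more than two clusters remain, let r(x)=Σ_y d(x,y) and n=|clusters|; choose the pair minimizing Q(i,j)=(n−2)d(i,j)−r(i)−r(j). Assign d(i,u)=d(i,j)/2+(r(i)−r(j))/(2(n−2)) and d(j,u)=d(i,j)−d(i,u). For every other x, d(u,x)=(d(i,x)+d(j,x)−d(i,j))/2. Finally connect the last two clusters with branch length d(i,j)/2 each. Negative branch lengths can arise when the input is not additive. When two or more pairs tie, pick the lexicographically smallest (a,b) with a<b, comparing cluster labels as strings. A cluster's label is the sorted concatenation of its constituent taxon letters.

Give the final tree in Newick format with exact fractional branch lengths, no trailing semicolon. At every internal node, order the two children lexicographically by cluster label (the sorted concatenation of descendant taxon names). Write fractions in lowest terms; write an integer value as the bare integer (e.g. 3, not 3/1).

(((A:81/16,P:95/16):11/16,(((E:-3/10,R:53/10):31/8,L:9/8):9/4,N:11/2):95/16):125/32,(H:7/12,T:41/12):125/32)

1. join H+T (d=4, Q=-209) ⇒ HT; edges |H|=7/12, |T|=41/12
  updated: d(A,HT)=13, d(E,HT)=41/2, d(HT,L)=19, d(HT,N)=43/2, d(HT,P)=15, d(HT,R)=23/2
2. join E+R (d=5, Q=-156) ⇒ ER; edges |E|=-3/10, |R|=53/10
  updated: d(A,ER)=53/2, d(ER,HT)=27/2, d(ER,L)=5, d(ER,N)=27/2, d(ER,P)=29/2
3. join ER+L (d=5, Q=-115) ⇒ ELR; edges |ER|=31/8, |L|=9/8
  updated: d(A,ELR)=85/4, d(ELR,HT)=55/4, d(ELR,N)=31/4, d(ELR,P)=39/4
4. join ELR+N (d=31/4, Q=-183/2) ⇒ ELNR; edges |ELR|=9/4, |N|=11/2
  updated: d(A,ELNR)=49/4, d(ELNR,HT)=55/4, d(ELNR,P)=12
5. join A+P (d=11, Q=-209/4) ⇒ AP; edges |A|=81/16, |P|=95/16
  updated: d(AP,ELNR)=53/8, d(AP,HT)=17/2
6. join AP+ELNR (d=53/8, Q=-231/8) ⇒ AELNPR; edges |AP|=11/16, |ELNR|=95/16
  updated: d(AELNPR,HT)=125/16
7. join AELNPR+HT (d=125/16) ⇒ AEHLNPRT; edges |AELNPR|=125/32, |HT|=125/32
final tree: (((A:81/16,P:95/16):11/16,(((E:-3/10,R:53/10):31/8,L:9/8):9/4,N:11/2):95/16):125/32,(H:7/12,T:41/12):125/32)
total length: 755/16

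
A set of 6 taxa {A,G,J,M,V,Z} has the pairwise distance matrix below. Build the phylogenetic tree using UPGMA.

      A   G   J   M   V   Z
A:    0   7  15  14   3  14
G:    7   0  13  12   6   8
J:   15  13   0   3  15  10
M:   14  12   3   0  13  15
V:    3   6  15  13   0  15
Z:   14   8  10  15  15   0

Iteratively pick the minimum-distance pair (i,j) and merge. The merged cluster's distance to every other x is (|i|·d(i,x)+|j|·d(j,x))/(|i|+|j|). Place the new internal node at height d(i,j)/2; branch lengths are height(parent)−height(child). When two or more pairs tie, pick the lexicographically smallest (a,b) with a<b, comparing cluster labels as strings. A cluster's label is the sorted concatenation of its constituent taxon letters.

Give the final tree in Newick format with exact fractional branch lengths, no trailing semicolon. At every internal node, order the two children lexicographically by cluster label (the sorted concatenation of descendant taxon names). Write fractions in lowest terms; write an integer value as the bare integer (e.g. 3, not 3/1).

((((A:3/2,V:3/2):7/4,G:13/4):35/12,Z:37/6):25/48,(J:3/2,M:3/2):83/16)

step 1: merge (A,V) at d=3; branch lengths A→3/2, V→3/2; new cluster AV
  updated: d(AV,G)=13/2, d(AV,J)=15, d(AV,M)=27/2, d(AV,Z)=29/2
step 2: merge (J,M) at d=3; branch lengths J→3/2, M→3/2; new cluster JM
  updated: d(AV,JM)=57/4, d(G,JM)=25/2, d(JM,Z)=25/2
step 3: merge (AV,G) at d=13/2; branch lengths AV→7/4, G→13/4; new cluster AGV
  updated: d(AGV,JM)=41/3, d(AGV,Z)=37/3
step 4: merge (AGV,Z) at d=37/3; branch lengths AGV→35/12, Z→37/6; new cluster AGVZ
  updated: d(AGVZ,JM)=107/8
step 5: merge (AGVZ,JM) at d=107/8; branch lengths AGVZ→25/48, JM→83/16; new cluster AGJMVZ
final tree: ((((A:3/2,V:3/2):7/4,G:13/4):35/12,Z:37/6):25/48,(J:3/2,M:3/2):83/16)
total length: 619/24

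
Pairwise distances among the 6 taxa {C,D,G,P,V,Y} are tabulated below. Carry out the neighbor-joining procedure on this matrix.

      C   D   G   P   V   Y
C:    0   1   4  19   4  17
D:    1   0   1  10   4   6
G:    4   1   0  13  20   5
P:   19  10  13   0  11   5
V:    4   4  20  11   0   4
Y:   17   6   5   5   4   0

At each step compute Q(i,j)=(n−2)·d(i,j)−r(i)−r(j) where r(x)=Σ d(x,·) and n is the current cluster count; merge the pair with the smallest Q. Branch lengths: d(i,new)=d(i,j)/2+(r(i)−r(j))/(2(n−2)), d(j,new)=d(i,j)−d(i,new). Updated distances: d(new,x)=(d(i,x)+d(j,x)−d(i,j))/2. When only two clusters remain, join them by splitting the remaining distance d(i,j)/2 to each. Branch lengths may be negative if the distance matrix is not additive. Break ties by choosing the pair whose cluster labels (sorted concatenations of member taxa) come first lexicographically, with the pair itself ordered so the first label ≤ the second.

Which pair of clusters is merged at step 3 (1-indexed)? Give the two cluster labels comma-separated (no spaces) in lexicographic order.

1. join P+Y (d=5, Q=-75) ⇒ PY; edges |P|=41/8, |Y|=-1/8
  updated: d(C,PY)=31/2, d(D,PY)=11/2, d(G,PY)=13/2, d(PY,V)=5
2. join PY+V (d=5, Q=-101/2) ⇒ PVY; edges |PY|=29/12, |V|=31/12
  updated: d(C,PVY)=29/4, d(D,PVY)=9/4, d(G,PVY)=43/4
3. join C+G (d=4, Q=-20) ⇒ CG; edges |C|=9/8, |G|=23/8
  updated: d(CG,D)=-1, d(CG,PVY)=7
4. join CG+D (d=-1, Q=-33/4) ⇒ CDG; edges |CG|=15/8, |D|=-23/8
  updated: d(CDG,PVY)=41/8
5. join CDG+PVY (d=41/8) ⇒ CDGPVY; edges |CDG|=41/16, |PVY|=41/16
final tree: (((C:9/8,G:23/8):15/8,D:-23/8):41/16,((P:41/8,Y:-1/8):29/12,V:31/12):41/16)
total length: 145/8

C,G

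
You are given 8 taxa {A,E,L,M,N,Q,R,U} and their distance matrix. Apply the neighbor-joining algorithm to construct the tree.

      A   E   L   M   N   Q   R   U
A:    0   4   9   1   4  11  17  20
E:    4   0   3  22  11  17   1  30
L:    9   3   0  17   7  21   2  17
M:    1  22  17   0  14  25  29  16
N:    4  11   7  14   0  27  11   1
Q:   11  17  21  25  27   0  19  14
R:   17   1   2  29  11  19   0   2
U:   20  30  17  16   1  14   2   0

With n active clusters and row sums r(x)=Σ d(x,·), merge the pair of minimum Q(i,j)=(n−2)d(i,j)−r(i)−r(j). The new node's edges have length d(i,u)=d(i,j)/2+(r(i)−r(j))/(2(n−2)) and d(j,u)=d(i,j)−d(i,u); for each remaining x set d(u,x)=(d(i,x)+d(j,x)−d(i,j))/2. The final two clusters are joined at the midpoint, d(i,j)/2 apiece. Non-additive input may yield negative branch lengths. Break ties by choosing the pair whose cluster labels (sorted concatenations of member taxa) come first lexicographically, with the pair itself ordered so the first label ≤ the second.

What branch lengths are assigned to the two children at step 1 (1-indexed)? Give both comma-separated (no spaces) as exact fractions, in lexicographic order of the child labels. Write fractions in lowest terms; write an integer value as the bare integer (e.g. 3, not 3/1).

iteration 1: select A,M (d=1, Q=-184); attach at lengths (-13/3, 16/3); label the merged cluster AM
  updated: d(AM,E)=25/2, d(AM,L)=25/2, d(AM,N)=17/2, d(AM,Q)=35/2, d(AM,R)=45/2, d(AM,U)=35/2
iteration 2: select N,U (d=1, Q=-142); attach at lengths (-11/10, 21/10); label the merged cluster NU
  updated: d(AM,NU)=25/2, d(E,NU)=20, d(L,NU)=23/2, d(NU,Q)=20, d(NU,R)=6
iteration 3: select AM,Q (d=35/2, Q=-102); attach at lengths (53/8, 87/8); label the merged cluster AMQ
  updated: d(AMQ,E)=6, d(AMQ,L)=8, d(AMQ,NU)=15/2, d(AMQ,R)=12
iteration 4: select AMQ,NU (d=15/2, Q=-56); attach at lengths (11/6, 17/3); label the merged cluster AMNQU
  updated: d(AMNQU,E)=37/4, d(AMNQU,L)=6, d(AMNQU,R)=21/4
iteration 5: select AMNQU,L (d=6, Q=-39/2); attach at lengths (43/8, 5/8); label the merged cluster ALMNQU
  updated: d(ALMNQU,E)=25/8, d(ALMNQU,R)=5/8
iteration 6: select ALMNQU,E (d=25/8, Q=-19/4); attach at lengths (11/8, 7/4); label the merged cluster AELMNQU
  updated: d(AELMNQU,R)=-3/4
iteration 7: select AELMNQU,R (d=-3/4); attach at lengths (-3/8, -3/8); label the merged cluster AELMNQRU
final tree: ((((((A:-13/3,M:16/3):53/8,Q:87/8):11/6,(N:-11/10,U:21/10):17/3):43/8,L:5/8):11/8,E:7/4):-3/8,R:-3/8)
total length: 283/8

-13/3,16/3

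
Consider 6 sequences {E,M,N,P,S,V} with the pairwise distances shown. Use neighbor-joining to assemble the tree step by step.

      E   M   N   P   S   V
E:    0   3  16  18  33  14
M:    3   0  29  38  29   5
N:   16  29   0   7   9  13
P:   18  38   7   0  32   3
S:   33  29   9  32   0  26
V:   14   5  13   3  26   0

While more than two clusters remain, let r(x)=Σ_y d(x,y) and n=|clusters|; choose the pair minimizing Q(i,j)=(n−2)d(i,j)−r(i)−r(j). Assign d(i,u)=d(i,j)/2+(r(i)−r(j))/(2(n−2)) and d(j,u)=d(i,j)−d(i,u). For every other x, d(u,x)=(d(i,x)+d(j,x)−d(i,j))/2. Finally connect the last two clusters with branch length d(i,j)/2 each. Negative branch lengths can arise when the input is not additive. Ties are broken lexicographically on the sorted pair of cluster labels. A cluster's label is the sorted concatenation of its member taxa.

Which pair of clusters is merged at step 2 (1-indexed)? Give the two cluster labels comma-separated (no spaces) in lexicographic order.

iteration 1: select E,M (d=3, Q=-176); attach at lengths (-1, 4); label the merged cluster EM
  updated: d(EM,N)=21, d(EM,P)=53/2, d(EM,S)=59/2, d(EM,V)=8
iteration 2: select N,S (d=9, Q=-239/2); attach at lengths (-13/4, 49/4); label the merged cluster NS
  updated: d(EM,NS)=83/4, d(NS,P)=15, d(NS,V)=15
iteration 3: select EM,V (d=8, Q=-261/4); attach at lengths (181/16, -53/16); label the merged cluster EMV
  updated: d(EMV,NS)=111/8, d(EMV,P)=43/4
iteration 4: select EMV,NS (d=111/8, Q=-317/8); attach at lengths (77/16, 145/16); label the merged cluster EMNSV
  updated: d(EMNSV,P)=95/16
iteration 5: select EMNSV,P (d=95/16); attach at lengths (95/32, 95/32); label the merged cluster EMNPSV
final tree: ((((E:-1,M:4):181/16,V:-53/16):77/16,(N:-13/4,S:49/4):145/16):95/32,P:95/32)
total length: 637/16

N,S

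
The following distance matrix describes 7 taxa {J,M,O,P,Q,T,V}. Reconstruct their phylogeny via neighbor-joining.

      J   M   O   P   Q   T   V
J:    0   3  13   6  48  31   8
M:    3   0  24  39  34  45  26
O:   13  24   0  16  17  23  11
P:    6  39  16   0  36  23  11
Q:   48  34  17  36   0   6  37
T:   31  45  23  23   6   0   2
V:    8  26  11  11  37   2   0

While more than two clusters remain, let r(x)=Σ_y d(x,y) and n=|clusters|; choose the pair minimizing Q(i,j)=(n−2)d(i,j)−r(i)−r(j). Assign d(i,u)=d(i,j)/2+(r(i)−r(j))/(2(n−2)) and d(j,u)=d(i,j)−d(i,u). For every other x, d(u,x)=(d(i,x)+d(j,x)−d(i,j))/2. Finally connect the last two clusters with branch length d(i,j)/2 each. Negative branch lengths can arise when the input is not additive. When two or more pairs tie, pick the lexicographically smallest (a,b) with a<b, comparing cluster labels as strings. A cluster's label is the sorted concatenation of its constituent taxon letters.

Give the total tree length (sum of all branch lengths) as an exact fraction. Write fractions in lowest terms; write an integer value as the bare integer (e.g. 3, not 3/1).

853/16

iteration 1: select Q,T (d=6, Q=-278); attach at lengths (39/5, -9/5); label the merged cluster QT
  updated: d(J,QT)=73/2, d(M,QT)=73/2, d(O,QT)=17, d(P,QT)=53/2, d(QT,V)=33/2
iteration 2: select J,M (d=3, Q=-183); attach at lengths (-25/4, 37/4); label the merged cluster JM
  updated: d(JM,O)=17, d(JM,P)=21, d(JM,QT)=35, d(JM,V)=31/2
iteration 3: select O,QT (d=17, Q=-105); attach at lengths (17/6, 85/6); label the merged cluster OQT
  updated: d(JM,OQT)=35/2, d(OQT,P)=51/4, d(OQT,V)=21/4
iteration 4: select JM,P (d=21, Q=-227/4); attach at lengths (205/16, 131/16); label the merged cluster JMP
  updated: d(JMP,OQT)=37/8, d(JMP,V)=11/4
iteration 5: select JMP,OQT (d=37/8, Q=-101/8); attach at lengths (17/16, 57/16); label the merged cluster JMOPQT
  updated: d(JMOPQT,V)=27/16
iteration 6: select JMOPQT,V (d=27/16); attach at lengths (27/32, 27/32); label the merged cluster JMOPQTV
final tree: ((((J:-25/4,M:37/4):205/16,P:131/16):17/16,(O:17/6,(Q:39/5,T:-9/5):85/6):57/16):27/32,V:27/32)
total length: 853/16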